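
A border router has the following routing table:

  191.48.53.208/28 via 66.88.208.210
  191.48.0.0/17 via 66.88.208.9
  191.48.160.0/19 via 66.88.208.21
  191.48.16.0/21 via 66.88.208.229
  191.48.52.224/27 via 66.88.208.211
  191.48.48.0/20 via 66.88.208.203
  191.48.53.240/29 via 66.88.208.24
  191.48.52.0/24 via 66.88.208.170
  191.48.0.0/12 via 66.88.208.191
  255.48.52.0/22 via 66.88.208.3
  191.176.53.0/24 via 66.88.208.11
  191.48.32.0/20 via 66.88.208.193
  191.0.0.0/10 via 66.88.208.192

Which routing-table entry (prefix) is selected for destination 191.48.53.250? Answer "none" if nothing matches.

191.48.48.0/20

Entries matching 191.48.53.250:
  191.0.0.0/10 (191.0.0.0 - 191.63.255.255)
  191.48.0.0/12 (191.48.0.0 - 191.63.255.255)
  191.48.0.0/17 (191.48.0.0 - 191.48.127.255)
  191.48.48.0/20 (191.48.48.0 - 191.48.63.255)
Most specific is 191.48.48.0/20.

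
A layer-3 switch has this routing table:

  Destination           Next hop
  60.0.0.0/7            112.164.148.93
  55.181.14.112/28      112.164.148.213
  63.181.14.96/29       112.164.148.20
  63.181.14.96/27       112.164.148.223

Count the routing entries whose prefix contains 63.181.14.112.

Prefixes containing 63.181.14.112:
  63.181.14.96/27 (63.181.14.96 - 63.181.14.127)
Total matching entries: 1.

1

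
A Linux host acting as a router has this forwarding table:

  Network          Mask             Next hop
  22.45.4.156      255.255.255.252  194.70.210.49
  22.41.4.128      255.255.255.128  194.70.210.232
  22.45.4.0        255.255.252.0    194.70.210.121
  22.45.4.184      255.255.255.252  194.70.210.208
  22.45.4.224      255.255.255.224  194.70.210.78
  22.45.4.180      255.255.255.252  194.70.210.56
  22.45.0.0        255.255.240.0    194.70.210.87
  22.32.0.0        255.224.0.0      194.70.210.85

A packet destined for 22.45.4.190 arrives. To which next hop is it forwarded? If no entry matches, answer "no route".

194.70.210.121

Routes whose prefix contains 22.45.4.190:
  22.32.0.0/11 (22.32.0.0 - 22.63.255.255) -> 194.70.210.85
  22.45.0.0/20 (22.45.0.0 - 22.45.15.255) -> 194.70.210.87
  22.45.4.0/22 (22.45.4.0 - 22.45.7.255) -> 194.70.210.121
More-specific entries that do NOT match:
  22.45.4.156/30 (22.45.4.156 - 22.45.4.159) does not contain 22.45.4.190
  22.45.4.184/30 (22.45.4.184 - 22.45.4.187) does not contain 22.45.4.190
  22.45.4.180/30 (22.45.4.180 - 22.45.4.183) does not contain 22.45.4.190
  22.45.4.224/27 (22.45.4.224 - 22.45.4.255) does not contain 22.45.4.190
  22.41.4.128/25 (22.41.4.128 - 22.41.4.255) does not contain 22.45.4.190
Longest matching prefix is /22 -> next hop 194.70.210.121.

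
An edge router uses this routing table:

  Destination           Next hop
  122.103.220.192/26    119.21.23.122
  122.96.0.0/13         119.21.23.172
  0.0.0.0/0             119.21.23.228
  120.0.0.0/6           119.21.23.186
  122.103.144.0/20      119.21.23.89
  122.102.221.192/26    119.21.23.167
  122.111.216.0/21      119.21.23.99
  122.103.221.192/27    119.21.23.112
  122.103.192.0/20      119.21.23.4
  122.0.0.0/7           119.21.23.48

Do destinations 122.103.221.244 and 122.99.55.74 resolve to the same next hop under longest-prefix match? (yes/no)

yes

122.103.221.244: longest match 122.96.0.0/13 -> 119.21.23.172
122.99.55.74: longest match 122.96.0.0/13 -> 119.21.23.172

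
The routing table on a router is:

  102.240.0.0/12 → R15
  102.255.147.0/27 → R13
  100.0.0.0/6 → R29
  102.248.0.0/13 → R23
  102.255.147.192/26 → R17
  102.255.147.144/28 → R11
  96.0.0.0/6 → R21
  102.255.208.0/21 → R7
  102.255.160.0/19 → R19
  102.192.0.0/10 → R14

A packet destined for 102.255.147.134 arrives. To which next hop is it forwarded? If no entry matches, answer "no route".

Routes whose prefix contains 102.255.147.134:
  100.0.0.0/6 (100.0.0.0 - 103.255.255.255) -> R29
  102.192.0.0/10 (102.192.0.0 - 102.255.255.255) -> R14
  102.240.0.0/12 (102.240.0.0 - 102.255.255.255) -> R15
  102.248.0.0/13 (102.248.0.0 - 102.255.255.255) -> R23
More-specific entries that do NOT match:
  102.255.147.144/28 (102.255.147.144 - 102.255.147.159) does not contain 102.255.147.134
  102.255.147.0/27 (102.255.147.0 - 102.255.147.31) does not contain 102.255.147.134
  102.255.147.192/26 (102.255.147.192 - 102.255.147.255) does not contain 102.255.147.134
  102.255.208.0/21 (102.255.208.0 - 102.255.215.255) does not contain 102.255.147.134
  102.255.160.0/19 (102.255.160.0 - 102.255.191.255) does not contain 102.255.147.134
Longest matching prefix is /13 -> next hop R23.

R23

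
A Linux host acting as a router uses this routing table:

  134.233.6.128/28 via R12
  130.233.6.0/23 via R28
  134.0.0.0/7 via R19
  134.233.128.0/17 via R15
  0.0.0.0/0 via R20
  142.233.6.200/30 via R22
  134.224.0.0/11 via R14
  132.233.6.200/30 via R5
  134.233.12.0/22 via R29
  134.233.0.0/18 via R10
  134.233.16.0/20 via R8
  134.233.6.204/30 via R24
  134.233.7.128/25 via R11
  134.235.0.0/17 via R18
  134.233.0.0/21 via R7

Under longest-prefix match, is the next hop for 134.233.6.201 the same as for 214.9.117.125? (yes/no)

no

134.233.6.201: longest match 134.233.0.0/21 -> R7
214.9.117.125: longest match 0.0.0.0/0 -> R20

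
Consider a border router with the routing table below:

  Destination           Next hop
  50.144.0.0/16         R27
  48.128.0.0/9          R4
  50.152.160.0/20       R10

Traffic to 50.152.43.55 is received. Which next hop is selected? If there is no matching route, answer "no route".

no route

No entry's prefix contains 50.152.43.55; there is no default route.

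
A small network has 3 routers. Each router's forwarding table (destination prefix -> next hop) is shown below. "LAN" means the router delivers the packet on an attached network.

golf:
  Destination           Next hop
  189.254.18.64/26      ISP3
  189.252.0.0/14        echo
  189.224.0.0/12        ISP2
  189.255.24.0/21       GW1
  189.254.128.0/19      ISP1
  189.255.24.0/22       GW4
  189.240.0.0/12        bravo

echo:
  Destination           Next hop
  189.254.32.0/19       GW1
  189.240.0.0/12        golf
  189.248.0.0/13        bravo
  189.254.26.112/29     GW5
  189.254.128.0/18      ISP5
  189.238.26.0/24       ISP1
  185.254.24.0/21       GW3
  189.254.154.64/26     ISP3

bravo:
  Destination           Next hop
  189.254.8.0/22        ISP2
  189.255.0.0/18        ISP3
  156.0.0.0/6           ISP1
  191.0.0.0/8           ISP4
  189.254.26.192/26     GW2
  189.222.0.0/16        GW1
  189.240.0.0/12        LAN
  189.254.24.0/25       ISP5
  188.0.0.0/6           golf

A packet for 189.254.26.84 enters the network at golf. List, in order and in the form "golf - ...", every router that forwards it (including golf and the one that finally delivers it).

golf - echo - bravo

At golf: longest match for 189.254.26.84 is 189.252.0.0/14 -> echo
At echo: longest match for 189.254.26.84 is 189.248.0.0/13 -> bravo
At bravo: longest match for 189.254.26.84 is 189.240.0.0/12 -> LAN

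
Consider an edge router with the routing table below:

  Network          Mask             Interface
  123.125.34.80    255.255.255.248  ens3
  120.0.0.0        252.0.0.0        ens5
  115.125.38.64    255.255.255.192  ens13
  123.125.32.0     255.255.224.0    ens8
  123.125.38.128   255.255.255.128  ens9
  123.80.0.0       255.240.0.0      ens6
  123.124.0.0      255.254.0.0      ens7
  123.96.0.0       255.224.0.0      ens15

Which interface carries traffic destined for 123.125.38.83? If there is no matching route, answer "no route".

ens8

Routes whose prefix contains 123.125.38.83:
  120.0.0.0/6 (120.0.0.0 - 123.255.255.255) -> ens5
  123.96.0.0/11 (123.96.0.0 - 123.127.255.255) -> ens15
  123.124.0.0/15 (123.124.0.0 - 123.125.255.255) -> ens7
  123.125.32.0/19 (123.125.32.0 - 123.125.63.255) -> ens8
More-specific entries that do NOT match:
  123.125.34.80/29 (123.125.34.80 - 123.125.34.87) does not contain 123.125.38.83
  115.125.38.64/26 (115.125.38.64 - 115.125.38.127) does not contain 123.125.38.83
  123.125.38.128/25 (123.125.38.128 - 123.125.38.255) does not contain 123.125.38.83
Longest matching prefix is /19 -> interface ens8.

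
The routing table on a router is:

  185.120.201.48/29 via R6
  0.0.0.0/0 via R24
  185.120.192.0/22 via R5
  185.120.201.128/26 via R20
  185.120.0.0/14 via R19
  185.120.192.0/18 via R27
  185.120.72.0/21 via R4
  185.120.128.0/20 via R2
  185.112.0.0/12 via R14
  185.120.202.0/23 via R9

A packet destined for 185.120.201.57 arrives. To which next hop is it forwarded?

R27

Routes whose prefix contains 185.120.201.57:
  0.0.0.0/0 (default, matches everything) -> R24
  185.112.0.0/12 (185.112.0.0 - 185.127.255.255) -> R14
  185.120.0.0/14 (185.120.0.0 - 185.123.255.255) -> R19
  185.120.192.0/18 (185.120.192.0 - 185.120.255.255) -> R27
More-specific entries that do NOT match:
  185.120.201.48/29 (185.120.201.48 - 185.120.201.55) does not contain 185.120.201.57
  185.120.201.128/26 (185.120.201.128 - 185.120.201.191) does not contain 185.120.201.57
  185.120.202.0/23 (185.120.202.0 - 185.120.203.255) does not contain 185.120.201.57
  185.120.192.0/22 (185.120.192.0 - 185.120.195.255) does not contain 185.120.201.57
  185.120.72.0/21 (185.120.72.0 - 185.120.79.255) does not contain 185.120.201.57
  185.120.128.0/20 (185.120.128.0 - 185.120.143.255) does not contain 185.120.201.57
Longest matching prefix is /18 -> next hop R27.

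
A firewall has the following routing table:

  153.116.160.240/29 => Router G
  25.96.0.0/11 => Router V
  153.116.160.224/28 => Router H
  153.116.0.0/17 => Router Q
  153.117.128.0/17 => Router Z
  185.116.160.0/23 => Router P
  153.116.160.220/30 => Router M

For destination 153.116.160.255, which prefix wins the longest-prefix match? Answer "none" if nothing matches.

none

153.116.160.255 is outside every listed prefix and there is no default route.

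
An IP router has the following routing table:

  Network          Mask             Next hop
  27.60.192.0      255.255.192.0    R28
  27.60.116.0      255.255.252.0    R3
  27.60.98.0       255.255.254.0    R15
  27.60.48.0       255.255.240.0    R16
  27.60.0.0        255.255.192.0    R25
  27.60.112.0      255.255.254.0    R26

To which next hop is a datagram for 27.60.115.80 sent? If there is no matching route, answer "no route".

no route

No entry's prefix contains 27.60.115.80; there is no default route.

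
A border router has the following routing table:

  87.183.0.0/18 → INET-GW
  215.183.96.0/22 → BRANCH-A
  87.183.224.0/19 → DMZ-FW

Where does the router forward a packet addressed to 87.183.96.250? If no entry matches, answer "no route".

no route

No entry's prefix contains 87.183.96.250; there is no default route.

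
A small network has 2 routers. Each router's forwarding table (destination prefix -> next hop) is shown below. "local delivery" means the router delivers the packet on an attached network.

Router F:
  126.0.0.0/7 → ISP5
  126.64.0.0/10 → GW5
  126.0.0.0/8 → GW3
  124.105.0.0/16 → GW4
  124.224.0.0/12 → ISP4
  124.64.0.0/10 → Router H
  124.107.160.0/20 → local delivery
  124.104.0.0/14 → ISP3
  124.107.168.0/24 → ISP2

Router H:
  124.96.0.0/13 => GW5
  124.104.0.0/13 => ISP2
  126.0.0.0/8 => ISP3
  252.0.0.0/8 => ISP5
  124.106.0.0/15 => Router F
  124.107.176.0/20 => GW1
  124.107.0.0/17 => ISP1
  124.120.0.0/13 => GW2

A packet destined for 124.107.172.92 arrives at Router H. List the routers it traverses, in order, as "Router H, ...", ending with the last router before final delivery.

Router H, Router F

At Router H: longest match for 124.107.172.92 is 124.106.0.0/15 -> Router F
At Router F: longest match for 124.107.172.92 is 124.107.160.0/20 -> local delivery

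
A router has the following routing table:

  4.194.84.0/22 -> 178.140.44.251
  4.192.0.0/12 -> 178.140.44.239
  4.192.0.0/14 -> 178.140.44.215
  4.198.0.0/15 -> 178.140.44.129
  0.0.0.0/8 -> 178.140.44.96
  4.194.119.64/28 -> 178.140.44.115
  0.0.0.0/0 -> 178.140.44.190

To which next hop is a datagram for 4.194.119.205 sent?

Routes whose prefix contains 4.194.119.205:
  0.0.0.0/0 (default, matches everything) -> 178.140.44.190
  4.192.0.0/12 (4.192.0.0 - 4.207.255.255) -> 178.140.44.239
  4.192.0.0/14 (4.192.0.0 - 4.195.255.255) -> 178.140.44.215
More-specific entries that do NOT match:
  4.194.119.64/28 (4.194.119.64 - 4.194.119.79) does not contain 4.194.119.205
  4.194.84.0/22 (4.194.84.0 - 4.194.87.255) does not contain 4.194.119.205
  4.198.0.0/15 (4.198.0.0 - 4.199.255.255) does not contain 4.194.119.205
Longest matching prefix is /14 -> next hop 178.140.44.215.

178.140.44.215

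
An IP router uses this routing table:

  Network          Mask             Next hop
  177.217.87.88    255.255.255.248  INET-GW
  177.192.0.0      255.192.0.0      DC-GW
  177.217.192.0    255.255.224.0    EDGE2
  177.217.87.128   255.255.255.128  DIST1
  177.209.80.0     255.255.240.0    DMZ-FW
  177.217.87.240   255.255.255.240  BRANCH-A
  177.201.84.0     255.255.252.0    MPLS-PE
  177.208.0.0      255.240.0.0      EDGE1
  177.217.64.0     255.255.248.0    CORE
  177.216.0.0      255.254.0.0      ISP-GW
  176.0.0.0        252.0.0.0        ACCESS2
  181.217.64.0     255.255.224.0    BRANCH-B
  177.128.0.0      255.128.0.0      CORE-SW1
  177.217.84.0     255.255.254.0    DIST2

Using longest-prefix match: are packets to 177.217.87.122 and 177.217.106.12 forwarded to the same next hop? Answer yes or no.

yes

177.217.87.122: longest match 177.216.0.0/15 -> ISP-GW
177.217.106.12: longest match 177.216.0.0/15 -> ISP-GW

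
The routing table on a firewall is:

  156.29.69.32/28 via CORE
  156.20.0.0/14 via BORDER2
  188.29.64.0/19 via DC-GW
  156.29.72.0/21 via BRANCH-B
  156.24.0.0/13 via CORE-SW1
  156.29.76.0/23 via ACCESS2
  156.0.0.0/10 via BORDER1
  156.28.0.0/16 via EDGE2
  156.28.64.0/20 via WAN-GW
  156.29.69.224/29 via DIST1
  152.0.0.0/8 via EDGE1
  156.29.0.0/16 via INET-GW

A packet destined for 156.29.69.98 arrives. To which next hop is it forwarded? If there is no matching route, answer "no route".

INET-GW

Routes whose prefix contains 156.29.69.98:
  156.0.0.0/10 (156.0.0.0 - 156.63.255.255) -> BORDER1
  156.24.0.0/13 (156.24.0.0 - 156.31.255.255) -> CORE-SW1
  156.29.0.0/16 (156.29.0.0 - 156.29.255.255) -> INET-GW
More-specific entries that do NOT match:
  156.29.69.224/29 (156.29.69.224 - 156.29.69.231) does not contain 156.29.69.98
  156.29.69.32/28 (156.29.69.32 - 156.29.69.47) does not contain 156.29.69.98
  156.29.76.0/23 (156.29.76.0 - 156.29.77.255) does not contain 156.29.69.98
  156.29.72.0/21 (156.29.72.0 - 156.29.79.255) does not contain 156.29.69.98
  156.28.64.0/20 (156.28.64.0 - 156.28.79.255) does not contain 156.29.69.98
  188.29.64.0/19 (188.29.64.0 - 188.29.95.255) does not contain 156.29.69.98
Longest matching prefix is /16 -> next hop INET-GW.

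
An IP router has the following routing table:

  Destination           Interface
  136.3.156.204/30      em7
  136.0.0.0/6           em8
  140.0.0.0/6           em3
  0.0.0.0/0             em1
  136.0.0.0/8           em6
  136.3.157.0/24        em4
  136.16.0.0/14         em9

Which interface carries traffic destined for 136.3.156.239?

em6

Routes whose prefix contains 136.3.156.239:
  0.0.0.0/0 (default, matches everything) -> em1
  136.0.0.0/6 (136.0.0.0 - 139.255.255.255) -> em8
  136.0.0.0/8 (136.0.0.0 - 136.255.255.255) -> em6
More-specific entries that do NOT match:
  136.3.156.204/30 (136.3.156.204 - 136.3.156.207) does not contain 136.3.156.239
  136.3.157.0/24 (136.3.157.0 - 136.3.157.255) does not contain 136.3.156.239
  136.16.0.0/14 (136.16.0.0 - 136.19.255.255) does not contain 136.3.156.239
Longest matching prefix is /8 -> interface em6.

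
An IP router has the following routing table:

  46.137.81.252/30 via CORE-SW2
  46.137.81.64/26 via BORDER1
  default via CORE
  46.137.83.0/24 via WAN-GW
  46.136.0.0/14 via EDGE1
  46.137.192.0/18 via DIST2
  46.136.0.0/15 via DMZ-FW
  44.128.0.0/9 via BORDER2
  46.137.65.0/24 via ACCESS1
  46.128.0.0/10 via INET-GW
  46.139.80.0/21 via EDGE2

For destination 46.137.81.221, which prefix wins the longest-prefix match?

Entries matching 46.137.81.221:
  0.0.0.0/0 (default, matches everything)
  46.128.0.0/10 (46.128.0.0 - 46.191.255.255)
  46.136.0.0/14 (46.136.0.0 - 46.139.255.255)
  46.136.0.0/15 (46.136.0.0 - 46.137.255.255)
Most specific is 46.136.0.0/15.

46.136.0.0/15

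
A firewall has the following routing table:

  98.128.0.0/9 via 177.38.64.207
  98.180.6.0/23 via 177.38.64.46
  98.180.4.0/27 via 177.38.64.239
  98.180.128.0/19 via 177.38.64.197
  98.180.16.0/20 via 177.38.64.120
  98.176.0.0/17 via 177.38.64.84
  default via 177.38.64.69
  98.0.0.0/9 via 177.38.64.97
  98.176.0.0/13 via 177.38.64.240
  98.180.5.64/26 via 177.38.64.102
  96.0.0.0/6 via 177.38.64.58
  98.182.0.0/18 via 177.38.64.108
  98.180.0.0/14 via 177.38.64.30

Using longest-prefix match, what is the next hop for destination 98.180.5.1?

177.38.64.30

Routes whose prefix contains 98.180.5.1:
  0.0.0.0/0 (default, matches everything) -> 177.38.64.69
  96.0.0.0/6 (96.0.0.0 - 99.255.255.255) -> 177.38.64.58
  98.128.0.0/9 (98.128.0.0 - 98.255.255.255) -> 177.38.64.207
  98.176.0.0/13 (98.176.0.0 - 98.183.255.255) -> 177.38.64.240
  98.180.0.0/14 (98.180.0.0 - 98.183.255.255) -> 177.38.64.30
More-specific entries that do NOT match:
  98.180.4.0/27 (98.180.4.0 - 98.180.4.31) does not contain 98.180.5.1
  98.180.5.64/26 (98.180.5.64 - 98.180.5.127) does not contain 98.180.5.1
  98.180.6.0/23 (98.180.6.0 - 98.180.7.255) does not contain 98.180.5.1
  98.180.16.0/20 (98.180.16.0 - 98.180.31.255) does not contain 98.180.5.1
  98.180.128.0/19 (98.180.128.0 - 98.180.159.255) does not contain 98.180.5.1
  98.182.0.0/18 (98.182.0.0 - 98.182.63.255) does not contain 98.180.5.1
  98.176.0.0/17 (98.176.0.0 - 98.176.127.255) does not contain 98.180.5.1
Longest matching prefix is /14 -> next hop 177.38.64.30.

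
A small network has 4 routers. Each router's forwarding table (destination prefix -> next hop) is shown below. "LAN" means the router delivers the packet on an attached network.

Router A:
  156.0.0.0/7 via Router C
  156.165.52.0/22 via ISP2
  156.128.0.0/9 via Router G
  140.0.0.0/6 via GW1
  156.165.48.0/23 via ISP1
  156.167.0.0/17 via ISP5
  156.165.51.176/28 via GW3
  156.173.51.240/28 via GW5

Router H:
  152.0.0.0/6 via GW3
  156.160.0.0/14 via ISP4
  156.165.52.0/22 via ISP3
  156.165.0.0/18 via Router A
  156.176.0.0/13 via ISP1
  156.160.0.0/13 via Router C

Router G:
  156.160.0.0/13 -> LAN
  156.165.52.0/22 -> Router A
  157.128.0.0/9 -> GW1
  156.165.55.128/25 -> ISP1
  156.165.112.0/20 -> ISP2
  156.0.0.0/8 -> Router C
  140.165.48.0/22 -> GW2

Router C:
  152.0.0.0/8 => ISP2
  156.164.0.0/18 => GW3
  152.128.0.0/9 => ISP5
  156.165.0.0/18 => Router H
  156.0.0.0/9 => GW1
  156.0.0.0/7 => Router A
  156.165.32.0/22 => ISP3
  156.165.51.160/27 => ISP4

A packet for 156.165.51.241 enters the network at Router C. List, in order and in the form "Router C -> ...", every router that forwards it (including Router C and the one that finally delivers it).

At Router C: longest match for 156.165.51.241 is 156.165.0.0/18 -> Router H
At Router H: longest match for 156.165.51.241 is 156.165.0.0/18 -> Router A
At Router A: longest match for 156.165.51.241 is 156.128.0.0/9 -> Router G
At Router G: longest match for 156.165.51.241 is 156.160.0.0/13 -> LAN

Router C -> Router H -> Router A -> Router G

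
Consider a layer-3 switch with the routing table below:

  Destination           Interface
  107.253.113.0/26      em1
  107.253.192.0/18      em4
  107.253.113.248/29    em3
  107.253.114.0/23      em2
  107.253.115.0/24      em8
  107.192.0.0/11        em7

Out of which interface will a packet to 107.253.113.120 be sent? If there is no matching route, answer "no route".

No entry's prefix contains 107.253.113.120; there is no default route.

no route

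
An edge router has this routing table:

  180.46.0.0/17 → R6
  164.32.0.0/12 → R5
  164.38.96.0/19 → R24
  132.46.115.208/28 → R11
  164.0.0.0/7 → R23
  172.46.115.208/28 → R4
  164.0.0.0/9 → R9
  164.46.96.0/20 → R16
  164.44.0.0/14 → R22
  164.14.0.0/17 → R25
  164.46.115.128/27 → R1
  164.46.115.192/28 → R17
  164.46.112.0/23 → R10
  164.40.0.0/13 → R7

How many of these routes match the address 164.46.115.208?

5

Prefixes containing 164.46.115.208:
  164.0.0.0/7 (164.0.0.0 - 165.255.255.255)
  164.0.0.0/9 (164.0.0.0 - 164.127.255.255)
  164.32.0.0/12 (164.32.0.0 - 164.47.255.255)
  164.40.0.0/13 (164.40.0.0 - 164.47.255.255)
  164.44.0.0/14 (164.44.0.0 - 164.47.255.255)
Total matching entries: 5.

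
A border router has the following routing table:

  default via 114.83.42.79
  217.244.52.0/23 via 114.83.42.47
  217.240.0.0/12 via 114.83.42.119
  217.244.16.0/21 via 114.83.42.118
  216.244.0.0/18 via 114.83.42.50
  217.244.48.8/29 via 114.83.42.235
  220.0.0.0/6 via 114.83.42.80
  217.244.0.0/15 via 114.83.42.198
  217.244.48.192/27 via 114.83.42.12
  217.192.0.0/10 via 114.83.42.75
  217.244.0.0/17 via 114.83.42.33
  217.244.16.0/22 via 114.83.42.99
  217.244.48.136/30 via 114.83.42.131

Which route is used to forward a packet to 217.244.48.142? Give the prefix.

Entries matching 217.244.48.142:
  0.0.0.0/0 (default, matches everything)
  217.192.0.0/10 (217.192.0.0 - 217.255.255.255)
  217.240.0.0/12 (217.240.0.0 - 217.255.255.255)
  217.244.0.0/15 (217.244.0.0 - 217.245.255.255)
  217.244.0.0/17 (217.244.0.0 - 217.244.127.255)
Most specific is 217.244.0.0/17.

217.244.0.0/17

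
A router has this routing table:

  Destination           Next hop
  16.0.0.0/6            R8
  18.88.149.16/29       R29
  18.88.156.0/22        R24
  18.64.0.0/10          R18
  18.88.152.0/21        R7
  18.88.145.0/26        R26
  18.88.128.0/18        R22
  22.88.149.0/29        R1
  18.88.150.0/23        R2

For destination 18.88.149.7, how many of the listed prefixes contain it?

3

Prefixes containing 18.88.149.7:
  16.0.0.0/6 (16.0.0.0 - 19.255.255.255)
  18.64.0.0/10 (18.64.0.0 - 18.127.255.255)
  18.88.128.0/18 (18.88.128.0 - 18.88.191.255)
Total matching entries: 3.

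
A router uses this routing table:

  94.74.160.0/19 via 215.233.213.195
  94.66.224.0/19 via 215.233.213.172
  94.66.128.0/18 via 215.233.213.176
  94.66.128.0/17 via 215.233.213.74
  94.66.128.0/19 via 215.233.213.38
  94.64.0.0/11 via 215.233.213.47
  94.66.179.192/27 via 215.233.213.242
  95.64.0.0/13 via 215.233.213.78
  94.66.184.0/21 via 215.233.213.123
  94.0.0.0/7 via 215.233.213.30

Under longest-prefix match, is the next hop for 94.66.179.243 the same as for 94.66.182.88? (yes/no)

94.66.179.243: longest match 94.66.128.0/18 -> 215.233.213.176
94.66.182.88: longest match 94.66.128.0/18 -> 215.233.213.176

yes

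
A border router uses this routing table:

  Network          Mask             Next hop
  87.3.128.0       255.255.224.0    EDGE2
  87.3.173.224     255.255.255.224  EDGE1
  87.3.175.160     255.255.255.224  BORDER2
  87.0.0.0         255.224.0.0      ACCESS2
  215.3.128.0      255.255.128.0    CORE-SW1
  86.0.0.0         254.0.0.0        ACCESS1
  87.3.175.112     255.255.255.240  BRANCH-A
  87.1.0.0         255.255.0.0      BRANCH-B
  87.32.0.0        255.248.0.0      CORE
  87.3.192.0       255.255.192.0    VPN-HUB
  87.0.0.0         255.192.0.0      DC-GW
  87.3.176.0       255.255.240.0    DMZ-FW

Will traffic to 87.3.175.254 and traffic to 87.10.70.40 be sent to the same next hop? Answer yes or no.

yes

87.3.175.254: longest match 87.0.0.0/11 -> ACCESS2
87.10.70.40: longest match 87.0.0.0/11 -> ACCESS2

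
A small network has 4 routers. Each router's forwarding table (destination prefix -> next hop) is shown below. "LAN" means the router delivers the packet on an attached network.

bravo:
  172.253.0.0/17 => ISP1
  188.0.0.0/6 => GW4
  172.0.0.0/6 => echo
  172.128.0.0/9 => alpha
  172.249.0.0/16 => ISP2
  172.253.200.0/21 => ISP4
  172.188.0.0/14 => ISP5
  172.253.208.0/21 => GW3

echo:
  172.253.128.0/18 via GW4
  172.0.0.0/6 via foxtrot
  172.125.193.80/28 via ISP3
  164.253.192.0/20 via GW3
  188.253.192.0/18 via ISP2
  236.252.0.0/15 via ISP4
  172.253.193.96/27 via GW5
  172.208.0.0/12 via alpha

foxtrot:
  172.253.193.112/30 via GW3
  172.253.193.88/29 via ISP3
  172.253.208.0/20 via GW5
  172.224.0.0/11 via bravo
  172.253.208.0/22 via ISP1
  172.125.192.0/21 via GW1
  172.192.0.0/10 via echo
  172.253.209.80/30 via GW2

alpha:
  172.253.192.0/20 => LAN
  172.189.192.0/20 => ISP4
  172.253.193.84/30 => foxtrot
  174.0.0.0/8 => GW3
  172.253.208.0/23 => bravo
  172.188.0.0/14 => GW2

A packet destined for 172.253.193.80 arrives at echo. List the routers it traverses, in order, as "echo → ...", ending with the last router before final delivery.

echo → foxtrot → bravo → alpha

At echo: longest match for 172.253.193.80 is 172.0.0.0/6 -> foxtrot
At foxtrot: longest match for 172.253.193.80 is 172.224.0.0/11 -> bravo
At bravo: longest match for 172.253.193.80 is 172.128.0.0/9 -> alpha
At alpha: longest match for 172.253.193.80 is 172.253.192.0/20 -> LAN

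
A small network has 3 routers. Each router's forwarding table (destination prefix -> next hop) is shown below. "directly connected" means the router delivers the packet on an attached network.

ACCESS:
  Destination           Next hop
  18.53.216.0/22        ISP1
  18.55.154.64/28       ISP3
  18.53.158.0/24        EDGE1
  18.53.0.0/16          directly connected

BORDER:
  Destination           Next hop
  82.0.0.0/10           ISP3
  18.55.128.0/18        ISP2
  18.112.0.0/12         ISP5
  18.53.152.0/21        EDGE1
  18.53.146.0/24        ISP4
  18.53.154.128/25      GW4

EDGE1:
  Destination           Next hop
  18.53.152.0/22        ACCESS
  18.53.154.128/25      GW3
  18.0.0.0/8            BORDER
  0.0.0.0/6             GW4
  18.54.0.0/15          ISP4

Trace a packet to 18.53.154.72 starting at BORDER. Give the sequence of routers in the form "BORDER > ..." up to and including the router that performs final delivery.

At BORDER: longest match for 18.53.154.72 is 18.53.152.0/21 -> EDGE1
At EDGE1: longest match for 18.53.154.72 is 18.53.152.0/22 -> ACCESS
At ACCESS: longest match for 18.53.154.72 is 18.53.0.0/16 -> directly connected

BORDER > EDGE1 > ACCESS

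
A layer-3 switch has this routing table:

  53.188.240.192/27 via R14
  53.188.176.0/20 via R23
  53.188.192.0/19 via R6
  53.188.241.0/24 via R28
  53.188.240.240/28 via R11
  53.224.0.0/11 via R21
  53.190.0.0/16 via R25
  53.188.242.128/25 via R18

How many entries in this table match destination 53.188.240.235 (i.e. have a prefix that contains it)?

No listed prefix contains 53.188.240.235.
Total matching entries: 0.

0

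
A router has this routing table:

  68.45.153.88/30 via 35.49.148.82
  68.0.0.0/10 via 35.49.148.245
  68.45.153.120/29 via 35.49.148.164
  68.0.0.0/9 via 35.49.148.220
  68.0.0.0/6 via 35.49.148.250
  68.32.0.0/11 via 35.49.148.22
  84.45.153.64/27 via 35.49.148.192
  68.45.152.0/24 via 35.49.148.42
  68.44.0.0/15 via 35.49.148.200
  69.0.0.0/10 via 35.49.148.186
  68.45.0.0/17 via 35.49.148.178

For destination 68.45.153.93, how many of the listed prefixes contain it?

5

Prefixes containing 68.45.153.93:
  68.0.0.0/6 (68.0.0.0 - 71.255.255.255)
  68.0.0.0/9 (68.0.0.0 - 68.127.255.255)
  68.0.0.0/10 (68.0.0.0 - 68.63.255.255)
  68.32.0.0/11 (68.32.0.0 - 68.63.255.255)
  68.44.0.0/15 (68.44.0.0 - 68.45.255.255)
Total matching entries: 5.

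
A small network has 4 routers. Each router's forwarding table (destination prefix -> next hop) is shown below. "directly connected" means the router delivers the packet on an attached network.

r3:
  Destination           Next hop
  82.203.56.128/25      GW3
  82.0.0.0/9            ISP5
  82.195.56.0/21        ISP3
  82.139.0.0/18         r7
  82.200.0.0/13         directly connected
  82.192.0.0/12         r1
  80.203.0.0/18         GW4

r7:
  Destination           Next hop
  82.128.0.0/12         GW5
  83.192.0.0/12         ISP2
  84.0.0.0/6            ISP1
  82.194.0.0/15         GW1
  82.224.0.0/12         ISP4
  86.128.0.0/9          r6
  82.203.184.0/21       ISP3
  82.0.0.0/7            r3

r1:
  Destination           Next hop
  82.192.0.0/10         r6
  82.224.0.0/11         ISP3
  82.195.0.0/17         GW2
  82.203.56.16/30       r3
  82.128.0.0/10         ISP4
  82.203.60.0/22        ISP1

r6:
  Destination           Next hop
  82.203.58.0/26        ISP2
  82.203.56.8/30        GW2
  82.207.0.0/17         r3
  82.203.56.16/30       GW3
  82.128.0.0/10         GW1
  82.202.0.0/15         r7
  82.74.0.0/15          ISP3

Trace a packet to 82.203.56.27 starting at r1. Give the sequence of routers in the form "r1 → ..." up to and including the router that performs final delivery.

r1 → r6 → r7 → r3

At r1: longest match for 82.203.56.27 is 82.192.0.0/10 -> r6
At r6: longest match for 82.203.56.27 is 82.202.0.0/15 -> r7
At r7: longest match for 82.203.56.27 is 82.0.0.0/7 -> r3
At r3: longest match for 82.203.56.27 is 82.200.0.0/13 -> directly connected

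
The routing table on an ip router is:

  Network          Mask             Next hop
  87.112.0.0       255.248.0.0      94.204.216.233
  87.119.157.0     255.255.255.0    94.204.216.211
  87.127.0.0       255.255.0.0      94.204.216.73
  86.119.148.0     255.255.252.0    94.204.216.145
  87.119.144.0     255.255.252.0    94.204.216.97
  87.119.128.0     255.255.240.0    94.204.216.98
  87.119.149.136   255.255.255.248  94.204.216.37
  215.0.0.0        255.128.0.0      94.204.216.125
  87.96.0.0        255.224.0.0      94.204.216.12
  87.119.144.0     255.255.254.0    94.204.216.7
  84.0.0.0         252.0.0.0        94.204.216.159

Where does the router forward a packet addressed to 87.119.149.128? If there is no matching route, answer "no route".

Routes whose prefix contains 87.119.149.128:
  84.0.0.0/6 (84.0.0.0 - 87.255.255.255) -> 94.204.216.159
  87.96.0.0/11 (87.96.0.0 - 87.127.255.255) -> 94.204.216.12
  87.112.0.0/13 (87.112.0.0 - 87.119.255.255) -> 94.204.216.233
More-specific entries that do NOT match:
  87.119.149.136/29 (87.119.149.136 - 87.119.149.143) does not contain 87.119.149.128
  87.119.157.0/24 (87.119.157.0 - 87.119.157.255) does not contain 87.119.149.128
  87.119.144.0/23 (87.119.144.0 - 87.119.145.255) does not contain 87.119.149.128
  86.119.148.0/22 (86.119.148.0 - 86.119.151.255) does not contain 87.119.149.128
  87.119.144.0/22 (87.119.144.0 - 87.119.147.255) does not contain 87.119.149.128
  87.119.128.0/20 (87.119.128.0 - 87.119.143.255) does not contain 87.119.149.128
  87.127.0.0/16 (87.127.0.0 - 87.127.255.255) does not contain 87.119.149.128
Longest matching prefix is /13 -> next hop 94.204.216.233.

94.204.216.233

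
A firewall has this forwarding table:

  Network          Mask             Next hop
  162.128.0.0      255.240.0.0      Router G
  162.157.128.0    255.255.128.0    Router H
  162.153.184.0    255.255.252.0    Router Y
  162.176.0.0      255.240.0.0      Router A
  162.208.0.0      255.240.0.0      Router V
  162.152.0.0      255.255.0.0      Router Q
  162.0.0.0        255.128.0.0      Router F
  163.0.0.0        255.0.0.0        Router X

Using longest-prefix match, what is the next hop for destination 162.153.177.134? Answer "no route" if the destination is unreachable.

No entry's prefix contains 162.153.177.134; there is no default route.

no route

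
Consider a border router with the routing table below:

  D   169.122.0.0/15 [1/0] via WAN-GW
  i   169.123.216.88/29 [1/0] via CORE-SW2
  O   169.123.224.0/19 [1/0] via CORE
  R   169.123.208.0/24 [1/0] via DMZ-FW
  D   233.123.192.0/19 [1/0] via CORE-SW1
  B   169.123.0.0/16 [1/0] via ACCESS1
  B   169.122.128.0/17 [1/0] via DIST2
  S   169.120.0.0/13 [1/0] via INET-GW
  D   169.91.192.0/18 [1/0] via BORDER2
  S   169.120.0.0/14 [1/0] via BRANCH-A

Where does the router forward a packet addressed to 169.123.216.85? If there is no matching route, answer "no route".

ACCESS1

Routes whose prefix contains 169.123.216.85:
  169.120.0.0/13 (169.120.0.0 - 169.127.255.255) -> INET-GW
  169.120.0.0/14 (169.120.0.0 - 169.123.255.255) -> BRANCH-A
  169.122.0.0/15 (169.122.0.0 - 169.123.255.255) -> WAN-GW
  169.123.0.0/16 (169.123.0.0 - 169.123.255.255) -> ACCESS1
More-specific entries that do NOT match:
  169.123.216.88/29 (169.123.216.88 - 169.123.216.95) does not contain 169.123.216.85
  169.123.208.0/24 (169.123.208.0 - 169.123.208.255) does not contain 169.123.216.85
  169.123.224.0/19 (169.123.224.0 - 169.123.255.255) does not contain 169.123.216.85
  233.123.192.0/19 (233.123.192.0 - 233.123.223.255) does not contain 169.123.216.85
  169.91.192.0/18 (169.91.192.0 - 169.91.255.255) does not contain 169.123.216.85
  169.122.128.0/17 (169.122.128.0 - 169.122.255.255) does not contain 169.123.216.85
Longest matching prefix is /16 -> next hop ACCESS1.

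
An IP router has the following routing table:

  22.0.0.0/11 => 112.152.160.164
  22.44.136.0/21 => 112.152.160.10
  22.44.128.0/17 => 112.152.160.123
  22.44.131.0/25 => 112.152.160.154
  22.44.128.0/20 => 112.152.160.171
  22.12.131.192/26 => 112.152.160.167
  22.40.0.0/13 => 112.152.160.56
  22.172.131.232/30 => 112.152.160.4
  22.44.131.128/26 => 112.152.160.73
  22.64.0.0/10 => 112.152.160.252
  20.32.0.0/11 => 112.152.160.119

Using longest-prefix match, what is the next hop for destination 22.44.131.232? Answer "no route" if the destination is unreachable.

112.152.160.171

Routes whose prefix contains 22.44.131.232:
  22.40.0.0/13 (22.40.0.0 - 22.47.255.255) -> 112.152.160.56
  22.44.128.0/17 (22.44.128.0 - 22.44.255.255) -> 112.152.160.123
  22.44.128.0/20 (22.44.128.0 - 22.44.143.255) -> 112.152.160.171
More-specific entries that do NOT match:
  22.172.131.232/30 (22.172.131.232 - 22.172.131.235) does not contain 22.44.131.232
  22.12.131.192/26 (22.12.131.192 - 22.12.131.255) does not contain 22.44.131.232
  22.44.131.128/26 (22.44.131.128 - 22.44.131.191) does not contain 22.44.131.232
  22.44.131.0/25 (22.44.131.0 - 22.44.131.127) does not contain 22.44.131.232
  22.44.136.0/21 (22.44.136.0 - 22.44.143.255) does not contain 22.44.131.232
Longest matching prefix is /20 -> next hop 112.152.160.171.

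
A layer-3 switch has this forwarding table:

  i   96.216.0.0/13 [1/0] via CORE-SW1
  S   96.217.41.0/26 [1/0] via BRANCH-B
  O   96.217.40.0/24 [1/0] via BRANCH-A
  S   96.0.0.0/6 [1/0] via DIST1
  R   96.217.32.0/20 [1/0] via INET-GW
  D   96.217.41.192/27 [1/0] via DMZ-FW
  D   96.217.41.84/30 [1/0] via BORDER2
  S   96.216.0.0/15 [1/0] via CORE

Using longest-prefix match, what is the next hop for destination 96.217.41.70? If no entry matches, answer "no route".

Routes whose prefix contains 96.217.41.70:
  96.0.0.0/6 (96.0.0.0 - 99.255.255.255) -> DIST1
  96.216.0.0/13 (96.216.0.0 - 96.223.255.255) -> CORE-SW1
  96.216.0.0/15 (96.216.0.0 - 96.217.255.255) -> CORE
  96.217.32.0/20 (96.217.32.0 - 96.217.47.255) -> INET-GW
More-specific entries that do NOT match:
  96.217.41.84/30 (96.217.41.84 - 96.217.41.87) does not contain 96.217.41.70
  96.217.41.192/27 (96.217.41.192 - 96.217.41.223) does not contain 96.217.41.70
  96.217.41.0/26 (96.217.41.0 - 96.217.41.63) does not contain 96.217.41.70
  96.217.40.0/24 (96.217.40.0 - 96.217.40.255) does not contain 96.217.41.70
Longest matching prefix is /20 -> next hop INET-GW.

INET-GW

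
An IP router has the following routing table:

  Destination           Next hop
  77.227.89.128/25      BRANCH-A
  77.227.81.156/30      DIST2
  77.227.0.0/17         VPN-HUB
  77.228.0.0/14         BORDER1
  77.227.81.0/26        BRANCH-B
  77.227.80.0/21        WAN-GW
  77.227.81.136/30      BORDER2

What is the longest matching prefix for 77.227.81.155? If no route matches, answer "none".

77.227.80.0/21

Entries matching 77.227.81.155:
  77.227.0.0/17 (77.227.0.0 - 77.227.127.255)
  77.227.80.0/21 (77.227.80.0 - 77.227.87.255)
Most specific is 77.227.80.0/21.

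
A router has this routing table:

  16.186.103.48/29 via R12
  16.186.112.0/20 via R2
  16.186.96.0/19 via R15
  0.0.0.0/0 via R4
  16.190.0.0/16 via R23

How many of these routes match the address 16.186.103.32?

Prefixes containing 16.186.103.32:
  0.0.0.0/0 (default, matches everything)
  16.186.96.0/19 (16.186.96.0 - 16.186.127.255)
Total matching entries: 2.

2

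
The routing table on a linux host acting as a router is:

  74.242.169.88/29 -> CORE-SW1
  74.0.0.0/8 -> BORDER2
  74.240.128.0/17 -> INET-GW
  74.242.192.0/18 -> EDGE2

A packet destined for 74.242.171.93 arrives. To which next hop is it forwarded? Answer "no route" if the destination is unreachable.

BORDER2

Routes whose prefix contains 74.242.171.93:
  74.0.0.0/8 (74.0.0.0 - 74.255.255.255) -> BORDER2
More-specific entries that do NOT match:
  74.242.169.88/29 (74.242.169.88 - 74.242.169.95) does not contain 74.242.171.93
  74.242.192.0/18 (74.242.192.0 - 74.242.255.255) does not contain 74.242.171.93
  74.240.128.0/17 (74.240.128.0 - 74.240.255.255) does not contain 74.242.171.93
Longest matching prefix is /8 -> next hop BORDER2.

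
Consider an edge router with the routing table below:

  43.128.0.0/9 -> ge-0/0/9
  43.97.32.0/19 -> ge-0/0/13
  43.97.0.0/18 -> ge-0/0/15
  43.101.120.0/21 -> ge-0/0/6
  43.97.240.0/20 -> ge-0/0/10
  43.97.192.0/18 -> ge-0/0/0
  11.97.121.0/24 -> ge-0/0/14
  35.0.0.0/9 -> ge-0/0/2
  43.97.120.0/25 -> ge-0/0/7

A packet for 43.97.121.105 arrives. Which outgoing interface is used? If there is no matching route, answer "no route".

No entry's prefix contains 43.97.121.105; there is no default route.

no route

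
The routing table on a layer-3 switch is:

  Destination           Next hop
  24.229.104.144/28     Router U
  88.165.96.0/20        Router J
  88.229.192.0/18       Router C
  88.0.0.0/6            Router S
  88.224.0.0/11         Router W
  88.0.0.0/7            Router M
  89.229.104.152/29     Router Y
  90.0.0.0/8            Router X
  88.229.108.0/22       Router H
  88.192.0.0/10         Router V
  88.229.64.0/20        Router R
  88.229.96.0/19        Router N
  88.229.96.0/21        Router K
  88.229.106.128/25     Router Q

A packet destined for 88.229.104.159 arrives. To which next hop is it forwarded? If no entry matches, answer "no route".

Router N

Routes whose prefix contains 88.229.104.159:
  88.0.0.0/6 (88.0.0.0 - 91.255.255.255) -> Router S
  88.0.0.0/7 (88.0.0.0 - 89.255.255.255) -> Router M
  88.192.0.0/10 (88.192.0.0 - 88.255.255.255) -> Router V
  88.224.0.0/11 (88.224.0.0 - 88.255.255.255) -> Router W
  88.229.96.0/19 (88.229.96.0 - 88.229.127.255) -> Router N
More-specific entries that do NOT match:
  89.229.104.152/29 (89.229.104.152 - 89.229.104.159) does not contain 88.229.104.159
  24.229.104.144/28 (24.229.104.144 - 24.229.104.159) does not contain 88.229.104.159
  88.229.106.128/25 (88.229.106.128 - 88.229.106.255) does not contain 88.229.104.159
  88.229.108.0/22 (88.229.108.0 - 88.229.111.255) does not contain 88.229.104.159
  88.229.96.0/21 (88.229.96.0 - 88.229.103.255) does not contain 88.229.104.159
  88.165.96.0/20 (88.165.96.0 - 88.165.111.255) does not contain 88.229.104.159
  88.229.64.0/20 (88.229.64.0 - 88.229.79.255) does not contain 88.229.104.159
Longest matching prefix is /19 -> next hop Router N.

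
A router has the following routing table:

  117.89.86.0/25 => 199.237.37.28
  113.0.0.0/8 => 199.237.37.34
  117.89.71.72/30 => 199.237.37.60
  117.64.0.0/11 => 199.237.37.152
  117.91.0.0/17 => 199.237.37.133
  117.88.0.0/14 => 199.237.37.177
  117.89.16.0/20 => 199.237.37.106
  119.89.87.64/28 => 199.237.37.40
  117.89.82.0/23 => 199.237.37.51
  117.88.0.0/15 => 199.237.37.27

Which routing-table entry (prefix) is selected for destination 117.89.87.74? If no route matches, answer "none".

117.88.0.0/15

Entries matching 117.89.87.74:
  117.64.0.0/11 (117.64.0.0 - 117.95.255.255)
  117.88.0.0/14 (117.88.0.0 - 117.91.255.255)
  117.88.0.0/15 (117.88.0.0 - 117.89.255.255)
Most specific is 117.88.0.0/15.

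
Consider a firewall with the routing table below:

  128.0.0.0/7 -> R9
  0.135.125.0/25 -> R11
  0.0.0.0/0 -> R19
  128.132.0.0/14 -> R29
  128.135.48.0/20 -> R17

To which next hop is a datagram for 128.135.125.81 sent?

Routes whose prefix contains 128.135.125.81:
  0.0.0.0/0 (default, matches everything) -> R19
  128.0.0.0/7 (128.0.0.0 - 129.255.255.255) -> R9
  128.132.0.0/14 (128.132.0.0 - 128.135.255.255) -> R29
More-specific entries that do NOT match:
  0.135.125.0/25 (0.135.125.0 - 0.135.125.127) does not contain 128.135.125.81
  128.135.48.0/20 (128.135.48.0 - 128.135.63.255) does not contain 128.135.125.81
Longest matching prefix is /14 -> next hop R29.

R29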